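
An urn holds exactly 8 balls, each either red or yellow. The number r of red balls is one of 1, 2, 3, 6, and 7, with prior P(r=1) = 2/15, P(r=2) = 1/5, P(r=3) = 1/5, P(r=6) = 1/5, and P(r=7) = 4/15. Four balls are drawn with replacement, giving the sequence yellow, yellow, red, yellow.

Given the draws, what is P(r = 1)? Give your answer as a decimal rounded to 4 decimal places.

0.2092

For each hypothesis, P(data | H) works out to: P(data | r = 1) = (7/8)(7/8)(1/8)(7/8) = 0.08374; P(data | r = 2) = (6/8)(6/8)(2/8)(6/8) = 0.10547; P(data | r = 3) = (5/8)(5/8)(3/8)(5/8) = 0.091553; P(data | r = 6) = (2/8)(2/8)(6/8)(2/8) = 0.011719; P(data | r = 7) = (1/8)(1/8)(7/8)(1/8) = 0.001709.
Multiplying each by its prior: 2/15 · 0.08374 = 0.011165, 1/5 · 0.10547 = 0.021094, 1/5 · 0.091553 = 0.018311, 1/5 · 0.011719 = 0.0023437, 4/15 · 0.001709 = 0.00045573; summing to 0.053369.
By Bayes' rule, P(r = 1 | data) = (0.011165) / (0.053369) = 0.20921.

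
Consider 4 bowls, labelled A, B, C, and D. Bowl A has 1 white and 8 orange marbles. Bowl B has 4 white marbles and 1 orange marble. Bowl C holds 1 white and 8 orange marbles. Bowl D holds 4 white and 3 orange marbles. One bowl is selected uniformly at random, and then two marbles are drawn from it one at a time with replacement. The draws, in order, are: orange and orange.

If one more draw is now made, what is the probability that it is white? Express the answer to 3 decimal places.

Under each hypothesis, the probability of the observed sequence is: P(data | bowl A) = (8/9)(8/9) = 0.79012; P(data | bowl B) = (1/5)(1/5) = 0.04; P(data | bowl C) = (8/9)(8/9) = 0.79012; P(data | bowl D) = (3/7)(3/7) = 0.18367.
The prior-weighted likelihoods are 1/4 · 0.79012 = 0.19753, 1/4 · 0.04 = 0.01, 1/4 · 0.79012 = 0.19753, 1/4 · 0.18367 = 0.045918; with total 0.45098.
Normalising, the posterior is P(bowl A | data) = 0.438, P(bowl B | data) = 0.022174, P(bowl C | data) = 0.438, P(bowl D | data) = 0.10182.
Averaging over the posterior, P(white next | data) = (1/9)(0.438) + (4/5)(0.022174) + (1/9)(0.438) + (4/7)(0.10182) = 0.17326.

0.173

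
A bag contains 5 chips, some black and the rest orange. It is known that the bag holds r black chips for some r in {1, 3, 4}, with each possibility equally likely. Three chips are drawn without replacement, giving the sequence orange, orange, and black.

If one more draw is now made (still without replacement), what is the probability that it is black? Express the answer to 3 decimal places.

For each hypothesis, P(data | H) works out to: P(data | r = 1) = (4/5)(3/4)(1/3) = 1/5; P(data | r = 3) = (2/5)(1/4)(3/3) = 1/10; P(data | r = 4) = (1/5)(0/4) = 0.
Weighting by the prior gives 1/3 · 1/5 = 1/15, 1/3 · 1/10 = 1/30, 1/3 · 0 = 0; with total 1/10.
Normalising, the posterior is P(r = 1 | data) = 2/3, P(r = 3 | data) = 1/3, P(r = 4 | data) = 0.
The predictive probability is P(black next | data) = (0)(2/3) + (1)(1/3) = 1/3.

0.333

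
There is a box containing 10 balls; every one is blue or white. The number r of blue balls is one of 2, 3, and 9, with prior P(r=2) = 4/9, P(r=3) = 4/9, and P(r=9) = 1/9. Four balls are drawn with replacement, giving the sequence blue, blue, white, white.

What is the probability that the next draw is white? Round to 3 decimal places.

0.719

Under each hypothesis, the probability of the observed sequence is: P(data | r = 2) = (2/10)(2/10)(8/10)(8/10) = 0.0256; P(data | r = 3) = (3/10)(3/10)(7/10)(7/10) = 0.0441; P(data | r = 9) = (9/10)(9/10)(1/10)(1/10) = 0.0081.
Weighting by the prior gives 4/9 · 0.0256 = 0.011378, 4/9 · 0.0441 = 0.0196, 1/9 · 0.0081 = 0.0009; with total 0.031878.
Normalising, the posterior is P(r = 2 | data) = 0.35692, P(r = 3 | data) = 0.61485, P(r = 9 | data) = 0.028233.
The predictive probability is P(white next | data) = (4/5)(0.35692) + (7/10)(0.61485) + (1/10)(0.028233) = 0.71875.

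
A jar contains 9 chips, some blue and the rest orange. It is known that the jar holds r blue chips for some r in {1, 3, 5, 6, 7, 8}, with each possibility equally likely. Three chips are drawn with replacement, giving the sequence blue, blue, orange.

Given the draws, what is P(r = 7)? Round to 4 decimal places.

Compute the likelihood of the observed sequence for each case: P(data | r = 1) = (1/9)(1/9)(8/9) = 0.010974; P(data | r = 3) = (3/9)(3/9)(6/9) = 0.074074; P(data | r = 5) = (5/9)(5/9)(4/9) = 0.13717; P(data | r = 6) = (6/9)(6/9)(3/9) = 0.14815; P(data | r = 7) = (7/9)(7/9)(2/9) = 0.13443; P(data | r = 8) = (8/9)(8/9)(1/9) = 0.087791.
Weighting by the prior gives 1/6 · 0.010974 = 0.001829, 1/6 · 0.074074 = 0.012346, 1/6 · 0.13717 = 0.022862, 1/6 · 0.14815 = 0.024691, 1/6 · 0.13443 = 0.022405, 1/6 · 0.087791 = 0.014632; these sum to 0.098765.
So P(r = 7 | data) = (0.022405) / (0.098765) = 0.22685.

0.2269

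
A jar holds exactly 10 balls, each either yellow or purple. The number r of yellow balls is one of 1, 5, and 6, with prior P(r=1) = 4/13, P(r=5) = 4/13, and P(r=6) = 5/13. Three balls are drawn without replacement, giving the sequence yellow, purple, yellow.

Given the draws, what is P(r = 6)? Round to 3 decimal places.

Under each hypothesis, the probability of the observed sequence is: P(data | r = 1) = (1/10)(9/9)(0/8) = 0; P(data | r = 5) = (5/10)(5/9)(4/8) = 5/36; P(data | r = 6) = (6/10)(4/9)(5/8) = 1/6.
Multiplying each by its prior: 4/13 · 0 = 0, 4/13 · 5/36 = 5/117, 5/13 · 1/6 = 5/78; summing to 25/234.
By Bayes' rule, P(r = 6 | data) = (5/78) / (25/234) = 3/5.

0.600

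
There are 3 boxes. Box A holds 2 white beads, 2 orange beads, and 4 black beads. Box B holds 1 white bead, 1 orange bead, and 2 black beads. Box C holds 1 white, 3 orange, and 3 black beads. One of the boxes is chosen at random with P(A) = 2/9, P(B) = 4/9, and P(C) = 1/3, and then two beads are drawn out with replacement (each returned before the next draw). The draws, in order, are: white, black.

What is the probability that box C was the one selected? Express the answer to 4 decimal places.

Compute the likelihood of the observed sequence for each case: P(data | box A) = (2/8)(4/8) = 1/8; P(data | box B) = (1/4)(2/4) = 1/8; P(data | box C) = (1/7)(3/7) = 3/49.
Multiplying each by its prior: 2/9 · 1/8 = 1/36, 4/9 · 1/8 = 1/18, 1/3 · 3/49 = 1/49; with total 61/588.
Hence P(box C | data) = (1/49) / (61/588) = 12/61.

0.1967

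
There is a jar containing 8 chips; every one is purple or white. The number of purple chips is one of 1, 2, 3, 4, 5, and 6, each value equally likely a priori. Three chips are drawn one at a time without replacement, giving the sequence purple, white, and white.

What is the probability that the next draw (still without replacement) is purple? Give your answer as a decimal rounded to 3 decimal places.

0.400

For each hypothesis, P(data | H) works out to: P(data | r = 1) = (1/8)(7/7)(6/6) = 1/8; P(data | r = 2) = (2/8)(6/7)(5/6) = 5/28; P(data | r = 3) = (3/8)(5/7)(4/6) = 5/28; P(data | r = 4) = (4/8)(4/7)(3/6) = 1/7; P(data | r = 5) = (5/8)(3/7)(2/6) = 5/56; P(data | r = 6) = (6/8)(2/7)(1/6) = 1/28.
The prior-weighted likelihoods are 1/6 · 1/8 = 1/48, 1/6 · 5/28 = 5/168, 1/6 · 5/28 = 5/168, 1/6 · 1/7 = 1/42, 1/6 · 5/56 = 5/336, 1/6 · 1/28 = 1/168; these sum to 1/8.
Normalising, the posterior is P(r = 1 | data) = 1/6, P(r = 2 | data) = 5/21, P(r = 3 | data) = 5/21, P(r = 4 | data) = 4/21, P(r = 5 | data) = 5/42, P(r = 6 | data) = 1/21.
So P(purple next | data) = Σ P(purple next | H) P(H | data) = (0)(1/6) + (1/5)(5/21) + (2/5)(5/21) + (3/5)(4/21) + (4/5)(5/42) + (1)(1/21) = 2/5.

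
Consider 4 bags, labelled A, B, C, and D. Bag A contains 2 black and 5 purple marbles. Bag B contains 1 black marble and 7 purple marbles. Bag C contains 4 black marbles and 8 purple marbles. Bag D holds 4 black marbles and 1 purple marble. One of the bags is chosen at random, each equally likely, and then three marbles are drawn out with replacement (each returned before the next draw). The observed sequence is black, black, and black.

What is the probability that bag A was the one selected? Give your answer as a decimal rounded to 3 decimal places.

Compute the likelihood of the observed sequence for each case: P(data | bag A) = (2/7)(2/7)(2/7) = 0.023324; P(data | bag B) = (1/8)(1/8)(1/8) = 0.0019531; P(data | bag C) = (4/12)(4/12)(4/12) = 0.037037; P(data | bag D) = (4/5)(4/5)(4/5) = 0.512.
Multiplying each by its prior: 1/4 · 0.023324 = 0.0058309, 1/4 · 0.0019531 = 0.00048828, 1/4 · 0.037037 = 0.0092593, 1/4 · 0.512 = 0.128; with total 0.14358.
Hence P(bag A | data) = (0.0058309) / (0.14358) = 0.040611.

0.041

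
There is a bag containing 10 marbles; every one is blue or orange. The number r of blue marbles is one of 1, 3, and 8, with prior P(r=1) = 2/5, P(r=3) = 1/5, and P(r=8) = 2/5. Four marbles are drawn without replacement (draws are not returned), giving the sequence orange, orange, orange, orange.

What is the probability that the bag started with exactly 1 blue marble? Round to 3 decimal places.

0.878

For each hypothesis, P(data | H) works out to: P(data | r = 1) = (9/10)(8/9)(7/8)(6/7) = 3/5; P(data | r = 3) = (7/10)(6/9)(5/8)(4/7) = 1/6; P(data | r = 8) = (2/10)(1/9)(0/8) = 0.
Weighting by the prior gives 2/5 · 3/5 = 6/25, 1/5 · 1/6 = 1/30, 2/5 · 0 = 0; summing to 41/150.
So P(r = 1 | data) = (6/25) / (41/150) = 36/41.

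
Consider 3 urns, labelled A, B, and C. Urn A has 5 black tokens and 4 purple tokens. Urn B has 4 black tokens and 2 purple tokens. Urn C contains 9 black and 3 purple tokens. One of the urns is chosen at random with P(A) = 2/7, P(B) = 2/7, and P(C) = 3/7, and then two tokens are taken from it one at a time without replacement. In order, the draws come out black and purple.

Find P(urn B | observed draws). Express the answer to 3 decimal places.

0.313

Under each hypothesis, the probability of the observed sequence is: P(data | urn A) = (5/9)(4/8) = 0.27778; P(data | urn B) = (4/6)(2/5) = 0.26667; P(data | urn C) = (9/12)(3/11) = 0.20455.
The prior-weighted likelihoods are 2/7 · 0.27778 = 0.079365, 2/7 · 0.26667 = 0.07619, 3/7 · 0.20455 = 0.087662; with total 0.24322.
So P(urn B | data) = (0.07619) / (0.24322) = 0.31326.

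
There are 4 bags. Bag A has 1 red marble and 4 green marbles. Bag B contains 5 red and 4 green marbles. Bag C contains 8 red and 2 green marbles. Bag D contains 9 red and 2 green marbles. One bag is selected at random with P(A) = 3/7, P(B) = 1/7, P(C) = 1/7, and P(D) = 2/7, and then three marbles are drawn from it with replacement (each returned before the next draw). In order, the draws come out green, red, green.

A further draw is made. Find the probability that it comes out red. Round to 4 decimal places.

For each hypothesis, P(data | H) works out to: P(data | bag A) = (4/5)(1/5)(4/5) = 0.128; P(data | bag B) = (4/9)(5/9)(4/9) = 0.10974; P(data | bag C) = (2/10)(8/10)(2/10) = 0.032; P(data | bag D) = (2/11)(9/11)(2/11) = 0.027047.
Weighting by the prior gives 3/7 · 0.128 = 0.054857, 1/7 · 0.10974 = 0.015677, 1/7 · 0.032 = 0.0045714, 2/7 · 0.027047 = 0.0077278; these sum to 0.082833.
Normalising, the posterior is P(bag A | data) = 0.66226, P(bag B | data) = 0.18926, P(bag C | data) = 0.055188, P(bag D | data) = 0.093293.
The predictive probability is P(red next | data) = (1/5)(0.66226) + (5/9)(0.18926) + (4/5)(0.055188) + (9/11)(0.093293) = 0.35808.

0.3581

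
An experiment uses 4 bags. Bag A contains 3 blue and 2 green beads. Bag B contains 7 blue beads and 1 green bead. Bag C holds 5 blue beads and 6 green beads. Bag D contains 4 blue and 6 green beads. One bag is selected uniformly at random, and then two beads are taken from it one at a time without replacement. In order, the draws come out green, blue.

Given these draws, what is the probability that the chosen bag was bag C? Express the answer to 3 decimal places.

For each hypothesis, P(data | H) works out to: P(data | bag A) = (2/5)(3/4) = 0.3; P(data | bag B) = (1/8)(7/7) = 0.125; P(data | bag C) = (6/11)(5/10) = 0.27273; P(data | bag D) = (6/10)(4/9) = 0.26667.
The prior-weighted likelihoods are 1/4 · 0.3 = 0.075, 1/4 · 0.125 = 0.03125, 1/4 · 0.27273 = 0.068182, 1/4 · 0.26667 = 0.066667; summing to 0.2411.
Therefore the posterior P(bag C | data) = (0.068182) / (0.2411) = 0.2828.

0.283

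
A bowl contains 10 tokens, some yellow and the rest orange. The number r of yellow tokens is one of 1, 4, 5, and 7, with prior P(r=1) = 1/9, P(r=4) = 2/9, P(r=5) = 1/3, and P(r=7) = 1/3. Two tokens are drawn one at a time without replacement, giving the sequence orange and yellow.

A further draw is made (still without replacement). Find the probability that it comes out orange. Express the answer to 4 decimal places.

The likelihood of the observed sequence under each hypothesis: P(data | r = 1) = (9/10)(1/9) = 1/10; P(data | r = 4) = (6/10)(4/9) = 4/15; P(data | r = 5) = (5/10)(5/9) = 5/18; P(data | r = 7) = (3/10)(7/9) = 7/30.
The prior-weighted likelihoods are 1/9 · 1/10 = 1/90, 2/9 · 4/15 = 8/135, 1/3 · 5/18 = 5/54, 1/3 · 7/30 = 7/90; these sum to 13/54.
Normalising, the posterior is P(r = 1 | data) = 3/65, P(r = 4 | data) = 16/65, P(r = 5 | data) = 5/13, P(r = 7 | data) = 21/65.
Averaging over the posterior, P(orange next | data) = (1)(3/65) + (5/8)(16/65) + (1/2)(5/13) + (1/4)(21/65) = 123/260.

0.4731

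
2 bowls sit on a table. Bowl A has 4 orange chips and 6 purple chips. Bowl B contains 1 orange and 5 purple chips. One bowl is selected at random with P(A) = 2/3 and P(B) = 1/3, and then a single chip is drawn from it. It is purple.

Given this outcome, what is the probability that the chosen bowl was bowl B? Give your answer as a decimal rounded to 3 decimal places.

0.410

For each hypothesis, P(data | H) works out to: P(data | bowl A) = (6/10) = 3/5; P(data | bowl B) = (5/6) = 5/6.
Weighting by the prior gives 2/3 · 3/5 = 2/5, 1/3 · 5/6 = 5/18; with total 61/90.
So P(bowl B | data) = (5/18) / (61/90) = 25/61.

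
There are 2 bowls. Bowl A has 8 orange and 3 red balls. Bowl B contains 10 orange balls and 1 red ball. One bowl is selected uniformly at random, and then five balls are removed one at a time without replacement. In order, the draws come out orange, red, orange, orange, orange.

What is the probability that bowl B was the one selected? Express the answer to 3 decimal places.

Under each hypothesis, the probability of the observed sequence is: P(data | bowl A) = (8/11)(3/10)(7/9)(6/8)(5/7) = 1/11; P(data | bowl B) = (10/11)(1/10)(9/9)(8/8)(7/7) = 1/11.
The prior-weighted likelihoods are 1/2 · 1/11 = 1/22, 1/2 · 1/11 = 1/22; these sum to 1/11.
By Bayes' rule, P(bowl B | data) = (1/22) / (1/11) = 1/2.

0.500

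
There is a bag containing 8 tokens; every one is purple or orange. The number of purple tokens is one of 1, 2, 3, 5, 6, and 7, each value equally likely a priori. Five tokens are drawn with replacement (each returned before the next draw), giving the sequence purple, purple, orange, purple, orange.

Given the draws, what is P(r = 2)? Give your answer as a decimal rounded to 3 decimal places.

Compute the likelihood of the observed sequence for each case: P(data | r = 1) = (1/8)(1/8)(7/8)(1/8)(7/8) = 0.0014954; P(data | r = 2) = (2/8)(2/8)(6/8)(2/8)(6/8) = 0.0087891; P(data | r = 3) = (3/8)(3/8)(5/8)(3/8)(5/8) = 0.020599; P(data | r = 5) = (5/8)(5/8)(3/8)(5/8)(3/8) = 0.034332; P(data | r = 6) = (6/8)(6/8)(2/8)(6/8)(2/8) = 0.026367; P(data | r = 7) = (7/8)(7/8)(1/8)(7/8)(1/8) = 0.010468.
Multiplying each by its prior: 1/6 · 0.0014954 = 0.00024923, 1/6 · 0.0087891 = 0.0014648, 1/6 · 0.020599 = 0.0034332, 1/6 · 0.034332 = 0.005722, 1/6 · 0.026367 = 0.0043945, 1/6 · 0.010468 = 0.0017446; these sum to 0.017008.
So P(r = 2 | data) = (0.0014648) / (0.017008) = 0.086124.

0.086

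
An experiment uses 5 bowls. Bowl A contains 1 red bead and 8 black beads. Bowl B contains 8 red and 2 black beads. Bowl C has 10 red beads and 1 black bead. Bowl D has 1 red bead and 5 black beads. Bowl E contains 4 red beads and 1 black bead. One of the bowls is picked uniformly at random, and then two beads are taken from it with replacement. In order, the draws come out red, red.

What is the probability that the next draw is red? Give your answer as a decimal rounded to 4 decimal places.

0.8298

The likelihood of the observed sequence under each hypothesis: P(data | bowl A) = (1/9)(1/9) = 0.012346; P(data | bowl B) = (8/10)(8/10) = 0.64; P(data | bowl C) = (10/11)(10/11) = 0.82645; P(data | bowl D) = (1/6)(1/6) = 0.027778; P(data | bowl E) = (4/5)(4/5) = 0.64.
Multiplying each by its prior: 1/5 · 0.012346 = 0.0024691, 1/5 · 0.64 = 0.128, 1/5 · 0.82645 = 0.16529, 1/5 · 0.027778 = 0.0055556, 1/5 · 0.64 = 0.128; with total 0.42931.
The posterior is then P(bowl A | data) = 0.0057514, P(bowl B | data) = 0.29815, P(bowl C | data) = 0.38501, P(bowl D | data) = 0.012941, P(bowl E | data) = 0.29815.
So P(red next | data) = Σ P(red next | H) P(H | data) = (1/9)(0.0057514) + (4/5)(0.29815) + (10/11)(0.38501) + (1/6)(0.012941) + (4/5)(0.29815) = 0.82984.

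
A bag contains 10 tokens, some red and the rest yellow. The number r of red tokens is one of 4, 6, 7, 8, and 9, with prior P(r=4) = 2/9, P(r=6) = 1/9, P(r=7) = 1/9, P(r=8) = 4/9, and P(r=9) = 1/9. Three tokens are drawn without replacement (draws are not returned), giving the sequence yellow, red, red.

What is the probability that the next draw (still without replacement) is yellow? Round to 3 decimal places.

0.279

The likelihood of the observed sequence under each hypothesis: P(data | r = 4) = (6/10)(4/9)(3/8) = 1/10; P(data | r = 6) = (4/10)(6/9)(5/8) = 1/6; P(data | r = 7) = (3/10)(7/9)(6/8) = 7/40; P(data | r = 8) = (2/10)(8/9)(7/8) = 7/45; P(data | r = 9) = (1/10)(9/9)(8/8) = 1/10.
Multiplying each by its prior: 2/9 · 1/10 = 1/45, 1/9 · 1/6 = 1/54, 1/9 · 7/40 = 7/360, 4/9 · 7/45 = 28/405, 1/9 · 1/10 = 1/90; these sum to 91/648.
Normalising, the posterior is P(r = 4 | data) = 72/455, P(r = 6 | data) = 12/91, P(r = 7 | data) = 9/65, P(r = 8 | data) = 32/65, P(r = 9 | data) = 36/455.
Averaging over the posterior, P(yellow next | data) = (5/7)(72/455) + (3/7)(12/91) + (2/7)(9/65) + (1/7)(32/65) + (0)(36/455) = 178/637.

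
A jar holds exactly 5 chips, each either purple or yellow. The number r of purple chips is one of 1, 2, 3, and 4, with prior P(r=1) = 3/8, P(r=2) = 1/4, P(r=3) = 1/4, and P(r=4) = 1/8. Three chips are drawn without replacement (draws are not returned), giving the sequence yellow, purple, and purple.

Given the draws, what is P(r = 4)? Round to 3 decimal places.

Compute the likelihood of the observed sequence for each case: P(data | r = 1) = (4/5)(1/4)(0/3) = 0; P(data | r = 2) = (3/5)(2/4)(1/3) = 1/10; P(data | r = 3) = (2/5)(3/4)(2/3) = 1/5; P(data | r = 4) = (1/5)(4/4)(3/3) = 1/5.
The prior-weighted likelihoods are 3/8 · 0 = 0, 1/4 · 1/10 = 1/40, 1/4 · 1/5 = 1/20, 1/8 · 1/5 = 1/40; these sum to 1/10.
Hence P(r = 4 | data) = (1/40) / (1/10) = 1/4.

0.250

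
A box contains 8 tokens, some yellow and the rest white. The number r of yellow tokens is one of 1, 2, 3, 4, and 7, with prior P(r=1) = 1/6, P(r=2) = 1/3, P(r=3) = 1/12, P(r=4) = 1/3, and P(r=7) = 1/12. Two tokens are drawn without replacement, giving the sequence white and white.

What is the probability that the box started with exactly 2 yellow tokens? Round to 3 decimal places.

0.441

Compute the likelihood of the observed sequence for each case: P(data | r = 1) = (7/8)(6/7) = 3/4; P(data | r = 2) = (6/8)(5/7) = 15/28; P(data | r = 3) = (5/8)(4/7) = 5/14; P(data | r = 4) = (4/8)(3/7) = 3/14; P(data | r = 7) = (1/8)(0/7) = 0.
Multiplying each by its prior: 1/6 · 3/4 = 1/8, 1/3 · 15/28 = 5/28, 1/12 · 5/14 = 5/168, 1/3 · 3/14 = 1/14, 1/12 · 0 = 0; these sum to 17/42.
So P(r = 2 | data) = (5/28) / (17/42) = 15/34.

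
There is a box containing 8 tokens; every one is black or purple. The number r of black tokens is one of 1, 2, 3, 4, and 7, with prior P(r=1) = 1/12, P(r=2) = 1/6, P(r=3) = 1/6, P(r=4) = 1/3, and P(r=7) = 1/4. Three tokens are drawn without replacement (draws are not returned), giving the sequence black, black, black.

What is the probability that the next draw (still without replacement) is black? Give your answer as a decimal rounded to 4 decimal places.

0.7089

The likelihood of the observed sequence under each hypothesis: P(data | r = 1) = (1/8)(0/7) = 0; P(data | r = 2) = (2/8)(1/7)(0/6) = 0; P(data | r = 3) = (3/8)(2/7)(1/6) = 1/56; P(data | r = 4) = (4/8)(3/7)(2/6) = 1/14; P(data | r = 7) = (7/8)(6/7)(5/6) = 5/8.
Multiplying each by its prior: 1/12 · 0 = 0, 1/6 · 0 = 0, 1/6 · 1/56 = 1/336, 1/3 · 1/14 = 1/42, 1/4 · 5/8 = 5/32; with total 41/224.
The posterior is then P(r = 1 | data) = 0, P(r = 2 | data) = 0, P(r = 3 | data) = 2/123, P(r = 4 | data) = 16/123, P(r = 7 | data) = 35/41.
So P(black next | data) = Σ P(black next | H) P(H | data) = (0)(2/123) + (1/5)(16/123) + (4/5)(35/41) = 436/615.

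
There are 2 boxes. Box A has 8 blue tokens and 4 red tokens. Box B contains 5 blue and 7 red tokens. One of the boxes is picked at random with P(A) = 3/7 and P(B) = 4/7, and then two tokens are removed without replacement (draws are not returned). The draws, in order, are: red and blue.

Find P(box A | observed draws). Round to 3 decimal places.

0.407

The likelihood of the observed sequence under each hypothesis: P(data | box A) = (4/12)(8/11) = 8/33; P(data | box B) = (7/12)(5/11) = 35/132.
The prior-weighted likelihoods are 3/7 · 8/33 = 8/77, 4/7 · 35/132 = 5/33; with total 59/231.
Hence P(box A | data) = (8/77) / (59/231) = 24/59.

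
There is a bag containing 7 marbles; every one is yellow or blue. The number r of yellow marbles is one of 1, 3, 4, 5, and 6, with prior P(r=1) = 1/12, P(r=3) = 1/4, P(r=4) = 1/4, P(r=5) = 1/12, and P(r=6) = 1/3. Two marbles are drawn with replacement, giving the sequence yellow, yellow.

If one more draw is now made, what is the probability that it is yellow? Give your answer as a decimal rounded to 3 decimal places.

0.736

Under each hypothesis, the probability of the observed sequence is: P(data | r = 1) = (1/7)(1/7) = 1/49; P(data | r = 3) = (3/7)(3/7) = 9/49; P(data | r = 4) = (4/7)(4/7) = 16/49; P(data | r = 5) = (5/7)(5/7) = 25/49; P(data | r = 6) = (6/7)(6/7) = 36/49.
Multiplying each by its prior: 1/12 · 1/49 = 1/588, 1/4 · 9/49 = 9/196, 1/4 · 16/49 = 4/49, 1/12 · 25/49 = 25/588, 1/3 · 36/49 = 12/49; with total 5/12.
Dividing through by the total gives posterior P(r = 1 | data) = 0.0040816, P(r = 3 | data) = 0.1102, P(r = 4 | data) = 0.19592, P(r = 5 | data) = 0.10204, P(r = 6 | data) = 0.58776.
The predictive probability is P(yellow next | data) = (1/7)(0.0040816) + (3/7)(0.1102) + (4/7)(0.19592) + (5/7)(0.10204) + (6/7)(0.58776) = 0.73644.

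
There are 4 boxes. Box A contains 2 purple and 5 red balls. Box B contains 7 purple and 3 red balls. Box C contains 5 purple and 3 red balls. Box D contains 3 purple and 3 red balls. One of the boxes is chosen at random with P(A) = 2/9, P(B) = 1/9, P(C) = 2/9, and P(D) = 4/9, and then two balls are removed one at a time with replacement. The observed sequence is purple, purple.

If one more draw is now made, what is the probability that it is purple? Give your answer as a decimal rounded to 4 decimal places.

For each hypothesis, P(data | H) works out to: P(data | box A) = (2/7)(2/7) = 0.081633; P(data | box B) = (7/10)(7/10) = 0.49; P(data | box C) = (5/8)(5/8) = 0.39062; P(data | box D) = (3/6)(3/6) = 0.25.
Multiplying each by its prior: 2/9 · 0.081633 = 0.018141, 1/9 · 0.49 = 0.054444, 2/9 · 0.39062 = 0.086806, 4/9 · 0.25 = 0.11111; these sum to 0.2705.
Normalising, the posterior is P(box A | data) = 0.067063, P(box B | data) = 0.20127, P(box C | data) = 0.32091, P(box D | data) = 0.41076.
The predictive probability is P(purple next | data) = (2/7)(0.067063) + (7/10)(0.20127) + (5/8)(0.32091) + (1/2)(0.41076) = 0.566.

0.5660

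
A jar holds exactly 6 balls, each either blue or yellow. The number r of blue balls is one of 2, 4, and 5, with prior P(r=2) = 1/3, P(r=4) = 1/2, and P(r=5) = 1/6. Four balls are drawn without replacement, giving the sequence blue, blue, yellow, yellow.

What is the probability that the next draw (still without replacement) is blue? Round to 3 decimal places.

0.600

The likelihood of the observed sequence under each hypothesis: P(data | r = 2) = (2/6)(1/5)(4/4)(3/3) = 1/15; P(data | r = 4) = (4/6)(3/5)(2/4)(1/3) = 1/15; P(data | r = 5) = (5/6)(4/5)(1/4)(0/3) = 0.
Weighting by the prior gives 1/3 · 1/15 = 1/45, 1/2 · 1/15 = 1/30, 1/6 · 0 = 0; these sum to 1/18.
Dividing through by the total gives posterior P(r = 2 | data) = 2/5, P(r = 4 | data) = 3/5, P(r = 5 | data) = 0.
So P(blue next | data) = Σ P(blue next | H) P(H | data) = (0)(2/5) + (1)(3/5) = 3/5.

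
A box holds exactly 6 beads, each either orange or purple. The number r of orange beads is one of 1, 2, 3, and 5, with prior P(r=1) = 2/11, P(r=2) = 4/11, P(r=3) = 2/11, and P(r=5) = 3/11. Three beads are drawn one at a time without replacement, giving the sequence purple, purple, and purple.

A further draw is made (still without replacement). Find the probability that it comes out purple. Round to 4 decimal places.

0.4912

For each hypothesis, P(data | H) works out to: P(data | r = 1) = (5/6)(4/5)(3/4) = 1/2; P(data | r = 2) = (4/6)(3/5)(2/4) = 1/5; P(data | r = 3) = (3/6)(2/5)(1/4) = 1/20; P(data | r = 5) = (1/6)(0/5) = 0.
The prior-weighted likelihoods are 2/11 · 1/2 = 1/11, 4/11 · 1/5 = 4/55, 2/11 · 1/20 = 1/110, 3/11 · 0 = 0; with total 19/110.
Normalising, the posterior is P(r = 1 | data) = 10/19, P(r = 2 | data) = 8/19, P(r = 3 | data) = 1/19, P(r = 5 | data) = 0.
The predictive probability is P(purple next | data) = (2/3)(10/19) + (1/3)(8/19) + (0)(1/19) = 28/57.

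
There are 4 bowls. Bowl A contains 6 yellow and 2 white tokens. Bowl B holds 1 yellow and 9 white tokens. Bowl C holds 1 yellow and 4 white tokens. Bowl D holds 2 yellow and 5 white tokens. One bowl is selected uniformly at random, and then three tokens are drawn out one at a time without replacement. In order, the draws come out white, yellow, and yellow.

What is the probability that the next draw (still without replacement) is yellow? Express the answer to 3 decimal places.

The likelihood of the observed sequence under each hypothesis: P(data | bowl A) = (2/8)(6/7)(5/6) = 5/28; P(data | bowl B) = (9/10)(1/9)(0/8) = 0; P(data | bowl C) = (4/5)(1/4)(0/3) = 0; P(data | bowl D) = (5/7)(2/6)(1/5) = 1/21.
The prior-weighted likelihoods are 1/4 · 5/28 = 5/112, 1/4 · 0 = 0, 1/4 · 0 = 0, 1/4 · 1/21 = 1/84; with total 19/336.
Dividing through by the total gives posterior P(bowl A | data) = 15/19, P(bowl B | data) = 0, P(bowl C | data) = 0, P(bowl D | data) = 4/19.
So P(yellow next | data) = Σ P(yellow next | H) P(H | data) = (4/5)(15/19) + (0)(4/19) = 12/19.

0.632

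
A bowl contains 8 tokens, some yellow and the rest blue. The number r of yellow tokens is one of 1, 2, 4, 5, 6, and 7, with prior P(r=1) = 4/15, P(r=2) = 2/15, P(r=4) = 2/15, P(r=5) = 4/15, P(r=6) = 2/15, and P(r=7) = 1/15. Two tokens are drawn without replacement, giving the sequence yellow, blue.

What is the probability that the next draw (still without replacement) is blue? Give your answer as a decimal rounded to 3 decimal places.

For each hypothesis, P(data | H) works out to: P(data | r = 1) = (1/8)(7/7) = 1/8; P(data | r = 2) = (2/8)(6/7) = 3/14; P(data | r = 4) = (4/8)(4/7) = 2/7; P(data | r = 5) = (5/8)(3/7) = 15/56; P(data | r = 6) = (6/8)(2/7) = 3/14; P(data | r = 7) = (7/8)(1/7) = 1/8.
The prior-weighted likelihoods are 4/15 · 1/8 = 1/30, 2/15 · 3/14 = 1/35, 2/15 · 2/7 = 4/105, 4/15 · 15/56 = 1/14, 2/15 · 3/14 = 1/35, 1/15 · 1/8 = 1/120; with total 5/24.
The posterior is then P(r = 1 | data) = 4/25, P(r = 2 | data) = 24/175, P(r = 4 | data) = 32/175, P(r = 5 | data) = 12/35, P(r = 6 | data) = 24/175, P(r = 7 | data) = 1/25.
So P(blue next | data) = Σ P(blue next | H) P(H | data) = (1)(4/25) + (5/6)(24/175) + (1/2)(32/175) + (1/3)(12/35) + (1/6)(24/175) + (0)(1/25) = 88/175.

0.503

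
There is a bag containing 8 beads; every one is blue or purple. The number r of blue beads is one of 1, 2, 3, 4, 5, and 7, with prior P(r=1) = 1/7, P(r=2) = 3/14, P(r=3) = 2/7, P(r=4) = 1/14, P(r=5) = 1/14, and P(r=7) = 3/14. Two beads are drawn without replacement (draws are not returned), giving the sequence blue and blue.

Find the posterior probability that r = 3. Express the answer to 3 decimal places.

Under each hypothesis, the probability of the observed sequence is: P(data | r = 1) = (1/8)(0/7) = 0; P(data | r = 2) = (2/8)(1/7) = 1/28; P(data | r = 3) = (3/8)(2/7) = 3/28; P(data | r = 4) = (4/8)(3/7) = 3/14; P(data | r = 5) = (5/8)(4/7) = 5/14; P(data | r = 7) = (7/8)(6/7) = 3/4.
Multiplying each by its prior: 1/7 · 0 = 0, 3/14 · 1/28 = 3/392, 2/7 · 3/28 = 3/98, 1/14 · 3/14 = 3/196, 1/14 · 5/14 = 5/196, 3/14 · 3/4 = 9/56; with total 47/196.
Hence P(r = 3 | data) = (3/98) / (47/196) = 6/47.

0.128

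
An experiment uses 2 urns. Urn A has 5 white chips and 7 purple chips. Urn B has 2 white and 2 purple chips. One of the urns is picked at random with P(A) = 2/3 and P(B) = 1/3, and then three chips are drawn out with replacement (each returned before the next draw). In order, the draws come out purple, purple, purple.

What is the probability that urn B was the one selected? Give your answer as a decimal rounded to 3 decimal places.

0.239

Under each hypothesis, the probability of the observed sequence is: P(data | urn A) = (7/12)(7/12)(7/12) = 0.1985; P(data | urn B) = (2/4)(2/4)(2/4) = 0.125.
Multiplying each by its prior: 2/3 · 0.1985 = 0.13233, 1/3 · 0.125 = 0.041667; with total 0.174.
By Bayes' rule, P(urn B | data) = (0.041667) / (0.174) = 0.23947.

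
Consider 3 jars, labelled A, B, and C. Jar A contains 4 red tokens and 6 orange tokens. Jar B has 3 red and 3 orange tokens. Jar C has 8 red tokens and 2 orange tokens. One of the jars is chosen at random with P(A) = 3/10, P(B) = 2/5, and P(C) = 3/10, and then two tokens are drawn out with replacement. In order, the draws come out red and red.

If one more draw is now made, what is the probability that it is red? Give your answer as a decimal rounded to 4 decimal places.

0.6553

Compute the likelihood of the observed sequence for each case: P(data | jar A) = (4/10)(4/10) = 4/25; P(data | jar B) = (3/6)(3/6) = 1/4; P(data | jar C) = (8/10)(8/10) = 16/25.
Weighting by the prior gives 3/10 · 4/25 = 6/125, 2/5 · 1/4 = 1/10, 3/10 · 16/25 = 24/125; these sum to 17/50.
The posterior is then P(jar A | data) = 12/85, P(jar B | data) = 5/17, P(jar C | data) = 48/85.
So P(red next | data) = Σ P(red next | H) P(H | data) = (2/5)(12/85) + (1/2)(5/17) + (4/5)(48/85) = 557/850.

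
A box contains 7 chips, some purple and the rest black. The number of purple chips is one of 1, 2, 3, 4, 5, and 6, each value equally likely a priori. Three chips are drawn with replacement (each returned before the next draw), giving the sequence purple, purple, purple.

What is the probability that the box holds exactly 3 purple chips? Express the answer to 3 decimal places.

Under each hypothesis, the probability of the observed sequence is: P(data | r = 1) = (1/7)(1/7)(1/7) = 0.0029155; P(data | r = 2) = (2/7)(2/7)(2/7) = 0.023324; P(data | r = 3) = (3/7)(3/7)(3/7) = 0.078717; P(data | r = 4) = (4/7)(4/7)(4/7) = 0.18659; P(data | r = 5) = (5/7)(5/7)(5/7) = 0.36443; P(data | r = 6) = (6/7)(6/7)(6/7) = 0.62974.
The prior-weighted likelihoods are 1/6 · 0.0029155 = 0.00048591, 1/6 · 0.023324 = 0.0038873, 1/6 · 0.078717 = 0.01312, 1/6 · 0.18659 = 0.031098, 1/6 · 0.36443 = 0.060739, 1/6 · 0.62974 = 0.10496; these sum to 0.21429.
So P(r = 3 | data) = (0.01312) / (0.21429) = 0.061224.

0.061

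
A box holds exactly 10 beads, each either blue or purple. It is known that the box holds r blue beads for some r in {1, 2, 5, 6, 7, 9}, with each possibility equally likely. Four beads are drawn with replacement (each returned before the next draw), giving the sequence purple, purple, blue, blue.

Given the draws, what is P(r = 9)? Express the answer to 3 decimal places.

0.039

For each hypothesis, P(data | H) works out to: P(data | r = 1) = (9/10)(9/10)(1/10)(1/10) = 0.0081; P(data | r = 2) = (8/10)(8/10)(2/10)(2/10) = 0.0256; P(data | r = 5) = (5/10)(5/10)(5/10)(5/10) = 0.0625; P(data | r = 6) = (4/10)(4/10)(6/10)(6/10) = 0.0576; P(data | r = 7) = (3/10)(3/10)(7/10)(7/10) = 0.0441; P(data | r = 9) = (1/10)(1/10)(9/10)(9/10) = 0.0081.
Weighting by the prior gives 1/6 · 0.0081 = 0.00135, 1/6 · 0.0256 = 0.0042667, 1/6 · 0.0625 = 0.010417, 1/6 · 0.0576 = 0.0096, 1/6 · 0.0441 = 0.00735, 1/6 · 0.0081 = 0.00135; with total 0.034333.
So P(r = 9 | data) = (0.00135) / (0.034333) = 0.03932.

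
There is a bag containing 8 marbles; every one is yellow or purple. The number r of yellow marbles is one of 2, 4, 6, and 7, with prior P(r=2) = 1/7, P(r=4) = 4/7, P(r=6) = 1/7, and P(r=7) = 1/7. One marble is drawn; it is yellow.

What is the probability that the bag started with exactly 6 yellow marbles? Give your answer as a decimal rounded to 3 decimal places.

Compute the likelihood of this draw for each case: P(data | r = 2) = (2/8) = 1/4; P(data | r = 4) = (4/8) = 1/2; P(data | r = 6) = (6/8) = 3/4; P(data | r = 7) = (7/8) = 7/8.
Weighting by the prior gives 1/7 · 1/4 = 1/28, 4/7 · 1/2 = 2/7, 1/7 · 3/4 = 3/28, 1/7 · 7/8 = 1/8; with total 31/56.
Therefore the posterior P(r = 6 | data) = (3/28) / (31/56) = 6/31.

0.194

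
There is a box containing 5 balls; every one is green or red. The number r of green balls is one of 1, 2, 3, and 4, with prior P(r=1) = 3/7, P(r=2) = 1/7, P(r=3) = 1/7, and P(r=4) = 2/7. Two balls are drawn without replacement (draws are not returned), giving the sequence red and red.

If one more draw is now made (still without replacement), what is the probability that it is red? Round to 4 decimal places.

0.5909

For each hypothesis, P(data | H) works out to: P(data | r = 1) = (4/5)(3/4) = 3/5; P(data | r = 2) = (3/5)(2/4) = 3/10; P(data | r = 3) = (2/5)(1/4) = 1/10; P(data | r = 4) = (1/5)(0/4) = 0.
Weighting by the prior gives 3/7 · 3/5 = 9/35, 1/7 · 3/10 = 3/70, 1/7 · 1/10 = 1/70, 2/7 · 0 = 0; summing to 11/35.
Normalising, the posterior is P(r = 1 | data) = 9/11, P(r = 2 | data) = 3/22, P(r = 3 | data) = 1/22, P(r = 4 | data) = 0.
Averaging over the posterior, P(red next | data) = (2/3)(9/11) + (1/3)(3/22) + (0)(1/22) = 13/22.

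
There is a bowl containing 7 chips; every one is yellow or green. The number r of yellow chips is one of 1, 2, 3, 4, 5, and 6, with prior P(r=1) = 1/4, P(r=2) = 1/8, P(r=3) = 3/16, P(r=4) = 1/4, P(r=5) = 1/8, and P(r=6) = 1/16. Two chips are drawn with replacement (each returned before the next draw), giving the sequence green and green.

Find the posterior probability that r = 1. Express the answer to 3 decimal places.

Under each hypothesis, the probability of the observed sequence is: P(data | r = 1) = (6/7)(6/7) = 36/49; P(data | r = 2) = (5/7)(5/7) = 25/49; P(data | r = 3) = (4/7)(4/7) = 16/49; P(data | r = 4) = (3/7)(3/7) = 9/49; P(data | r = 5) = (2/7)(2/7) = 4/49; P(data | r = 6) = (1/7)(1/7) = 1/49.
Weighting by the prior gives 1/4 · 36/49 = 9/49, 1/8 · 25/49 = 25/392, 3/16 · 16/49 = 3/49, 1/4 · 9/49 = 9/196, 1/8 · 4/49 = 1/98, 1/16 · 1/49 = 1/784; these sum to 41/112.
By Bayes' rule, P(r = 1 | data) = (9/49) / (41/112) = 144/287.

0.502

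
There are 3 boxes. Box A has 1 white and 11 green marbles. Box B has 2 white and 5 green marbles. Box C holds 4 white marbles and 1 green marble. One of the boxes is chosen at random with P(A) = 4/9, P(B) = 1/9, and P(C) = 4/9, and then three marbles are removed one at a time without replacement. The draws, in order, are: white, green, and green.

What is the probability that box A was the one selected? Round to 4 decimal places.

Under each hypothesis, the probability of the observed sequence is: P(data | box A) = (1/12)(11/11)(10/10) = 1/12; P(data | box B) = (2/7)(5/6)(4/5) = 4/21; P(data | box C) = (4/5)(1/4)(0/3) = 0.
Weighting by the prior gives 4/9 · 1/12 = 1/27, 1/9 · 4/21 = 4/189, 4/9 · 0 = 0; these sum to 11/189.
Therefore the posterior P(box A | data) = (1/27) / (11/189) = 7/11.

0.6364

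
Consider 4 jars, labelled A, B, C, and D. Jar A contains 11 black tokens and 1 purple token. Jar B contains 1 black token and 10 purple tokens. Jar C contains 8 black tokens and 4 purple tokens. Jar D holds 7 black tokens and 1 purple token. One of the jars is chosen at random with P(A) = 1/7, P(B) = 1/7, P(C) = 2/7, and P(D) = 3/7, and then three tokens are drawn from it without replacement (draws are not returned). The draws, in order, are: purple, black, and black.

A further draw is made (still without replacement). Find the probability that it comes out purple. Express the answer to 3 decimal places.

0.142

Compute the likelihood of the observed sequence for each case: P(data | jar A) = (1/12)(11/11)(10/10) = 0.083333; P(data | jar B) = (10/11)(1/10)(0/9) = 0; P(data | jar C) = (4/12)(8/11)(7/10) = 0.1697; P(data | jar D) = (1/8)(7/7)(6/6) = 0.125.
Weighting by the prior gives 1/7 · 0.083333 = 0.011905, 1/7 · 0 = 0, 2/7 · 0.1697 = 0.048485, 3/7 · 0.125 = 0.053571; these sum to 0.11396.
Dividing through by the total gives posterior P(jar A | data) = 0.10446, P(jar B | data) = 0, P(jar C | data) = 0.42545, P(jar D | data) = 0.47009.
So P(purple next | data) = Σ P(purple next | H) P(H | data) = (0)(0.10446) + (1/3)(0.42545) + (0)(0.47009) = 0.14182.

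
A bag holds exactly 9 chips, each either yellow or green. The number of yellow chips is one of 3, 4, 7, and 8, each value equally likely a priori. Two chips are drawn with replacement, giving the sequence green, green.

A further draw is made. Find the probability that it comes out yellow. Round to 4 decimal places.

Under each hypothesis, the probability of the observed sequence is: P(data | r = 3) = (6/9)(6/9) = 4/9; P(data | r = 4) = (5/9)(5/9) = 25/81; P(data | r = 7) = (2/9)(2/9) = 4/81; P(data | r = 8) = (1/9)(1/9) = 1/81.
The prior-weighted likelihoods are 1/4 · 4/9 = 1/9, 1/4 · 25/81 = 25/324, 1/4 · 4/81 = 1/81, 1/4 · 1/81 = 1/324; these sum to 11/54.
The posterior is then P(r = 3 | data) = 6/11, P(r = 4 | data) = 25/66, P(r = 7 | data) = 2/33, P(r = 8 | data) = 1/66.
Averaging over the posterior, P(yellow next | data) = (1/3)(6/11) + (4/9)(25/66) + (7/9)(2/33) + (8/9)(1/66) = 122/297.

0.4108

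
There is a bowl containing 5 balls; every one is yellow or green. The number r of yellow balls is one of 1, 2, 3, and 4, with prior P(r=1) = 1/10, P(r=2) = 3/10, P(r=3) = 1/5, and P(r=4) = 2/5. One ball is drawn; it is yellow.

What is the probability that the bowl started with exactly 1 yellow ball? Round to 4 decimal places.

Under each hypothesis, the probability of this draw is: P(data | r = 1) = (1/5) = 1/5; P(data | r = 2) = (2/5) = 2/5; P(data | r = 3) = (3/5) = 3/5; P(data | r = 4) = (4/5) = 4/5.
Weighting by the prior gives 1/10 · 1/5 = 1/50, 3/10 · 2/5 = 3/25, 1/5 · 3/5 = 3/25, 2/5 · 4/5 = 8/25; summing to 29/50.
So P(r = 1 | data) = (1/50) / (29/50) = 1/29.

0.0345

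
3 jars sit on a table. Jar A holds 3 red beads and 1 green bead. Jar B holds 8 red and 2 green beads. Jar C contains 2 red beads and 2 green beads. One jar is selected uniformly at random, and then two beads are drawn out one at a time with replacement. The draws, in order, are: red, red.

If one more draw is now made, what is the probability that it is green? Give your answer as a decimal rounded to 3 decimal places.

Under each hypothesis, the probability of the observed sequence is: P(data | jar A) = (3/4)(3/4) = 0.5625; P(data | jar B) = (8/10)(8/10) = 0.64; P(data | jar C) = (2/4)(2/4) = 0.25.
Multiplying each by its prior: 1/3 · 0.5625 = 0.1875, 1/3 · 0.64 = 0.21333, 1/3 · 0.25 = 0.083333; these sum to 0.48417.
Dividing through by the total gives posterior P(jar A | data) = 0.38726, P(jar B | data) = 0.44062, P(jar C | data) = 0.17212.
Averaging over the posterior, P(green next | data) = (1/4)(0.38726) + (1/5)(0.44062) + (1/2)(0.17212) = 0.271.

0.271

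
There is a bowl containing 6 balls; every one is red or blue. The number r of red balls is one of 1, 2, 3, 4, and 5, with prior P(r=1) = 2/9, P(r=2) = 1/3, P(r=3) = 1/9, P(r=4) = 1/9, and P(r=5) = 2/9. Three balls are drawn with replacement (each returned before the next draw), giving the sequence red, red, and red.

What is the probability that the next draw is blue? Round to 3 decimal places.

For each hypothesis, P(data | H) works out to: P(data | r = 1) = (1/6)(1/6)(1/6) = 0.0046296; P(data | r = 2) = (2/6)(2/6)(2/6) = 0.037037; P(data | r = 3) = (3/6)(3/6)(3/6) = 0.125; P(data | r = 4) = (4/6)(4/6)(4/6) = 0.2963; P(data | r = 5) = (5/6)(5/6)(5/6) = 0.5787.
Weighting by the prior gives 2/9 · 0.0046296 = 0.0010288, 1/3 · 0.037037 = 0.012346, 1/9 · 0.125 = 0.013889, 1/9 · 0.2963 = 0.032922, 2/9 · 0.5787 = 0.1286; these sum to 0.18879.
The posterior is then P(r = 1 | data) = 0.0054496, P(r = 2 | data) = 0.065395, P(r = 3 | data) = 0.073569, P(r = 4 | data) = 0.17439, P(r = 5 | data) = 0.6812.
So P(blue next | data) = Σ P(blue next | H) P(H | data) = (5/6)(0.0054496) + (2/3)(0.065395) + (1/2)(0.073569) + (1/3)(0.17439) + (1/6)(0.6812) = 0.25658.

0.257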